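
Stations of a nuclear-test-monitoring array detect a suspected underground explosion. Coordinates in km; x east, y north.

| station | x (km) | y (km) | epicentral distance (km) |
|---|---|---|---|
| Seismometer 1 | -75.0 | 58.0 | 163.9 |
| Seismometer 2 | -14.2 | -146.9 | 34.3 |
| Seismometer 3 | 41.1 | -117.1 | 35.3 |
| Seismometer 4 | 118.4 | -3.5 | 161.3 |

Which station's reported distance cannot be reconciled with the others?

Solve using three stations at a time. Using Seismometer 2, Seismometer 3, Seismometer 4 (subtract circle equations pairwise → linear system) gives (x, y) ≈ (5.8, -119.0).
Distances from that point to each station vs reported:
  Seismometer 1: calculated 194.6 vs reported 163.9 → residual 30.7 km
  Seismometer 2: calculated 34.3 vs reported 34.3 → residual 0.0 km
  Seismometer 3: calculated 35.3 vs reported 35.3 → residual 0.0 km
  Seismometer 4: calculated 161.3 vs reported 161.3 → residual 0.0 km
Seismometer 2, Seismometer 3, Seismometer 4 are mutually consistent (residuals ≈ 0); Seismometer 1 is off by 30.7 km.

Seismometer 1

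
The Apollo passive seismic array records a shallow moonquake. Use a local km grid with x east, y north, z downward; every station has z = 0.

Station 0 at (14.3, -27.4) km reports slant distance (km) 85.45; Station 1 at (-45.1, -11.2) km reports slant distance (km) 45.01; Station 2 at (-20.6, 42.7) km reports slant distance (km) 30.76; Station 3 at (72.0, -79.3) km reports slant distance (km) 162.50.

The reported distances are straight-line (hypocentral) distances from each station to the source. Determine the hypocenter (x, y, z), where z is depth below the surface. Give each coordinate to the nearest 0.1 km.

Each station gives a sphere (x−x_i)² + (y−y_i)² + z² = d_i² (stations at z=0).
Subtracting the Station 0 sphere from Station 1 and Station 2: z² cancels, leaving linear equations in x and y:
-118.8 x + 32.4 y = 6480.00
-69.8 x + 140.2 y = 7647.92
Solving: x ≈ -45.901, y ≈ 31.698 km (keep extra digits for the depth step; rounded: -45.9, 31.7).
Then from the Station 0 sphere: z² = 85.45² − (x − 14.3)² − (y + 27.4)² with x = -45.901, y = 31.698, so z ≈ 13.600 ≈ 13.6 km.

(-45.9, 31.7, 13.6)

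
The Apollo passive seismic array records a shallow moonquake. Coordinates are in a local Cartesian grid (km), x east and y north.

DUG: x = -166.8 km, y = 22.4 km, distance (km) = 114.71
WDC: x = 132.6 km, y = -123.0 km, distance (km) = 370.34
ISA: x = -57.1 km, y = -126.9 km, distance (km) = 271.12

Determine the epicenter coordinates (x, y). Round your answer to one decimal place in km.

Circle about each station: (x + 166.8)² + (y − 22.4)² = 114.71²; (x − 132.6)² + (y + 123.0)² = 370.34²; (x + 57.1)² + (y + 126.9)² = 271.12².
Subtracting the DUG equation from the WDC and ISA equations removes the quadratic terms:
598.8 x − 290.8 y = -119605.57
219.4 x − 298.6 y = -69307.65
Solving the 2×2 system: x ≈ -135.3, y ≈ 132.7 km.

x ≈ -135.3 km, y ≈ 132.7 km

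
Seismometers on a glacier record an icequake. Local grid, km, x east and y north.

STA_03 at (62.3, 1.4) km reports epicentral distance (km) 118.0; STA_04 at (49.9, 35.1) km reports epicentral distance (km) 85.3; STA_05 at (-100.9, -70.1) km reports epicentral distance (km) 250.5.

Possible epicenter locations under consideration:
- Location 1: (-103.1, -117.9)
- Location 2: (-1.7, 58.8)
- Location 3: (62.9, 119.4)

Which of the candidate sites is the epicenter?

For each candidate, compare |candidate − station| to the reported distance:
Location 1: residuals STA_03 85.9, STA_04 131.1, STA_05 202.6 → max 202.6 km
Location 2: residuals STA_03 32.0, STA_04 28.5, STA_05 87.8 → max 87.8 km
Location 3: residuals STA_03 0.0, STA_04 0.0, STA_05 0.0 → max 0.0 km
Only Location 3 has all residuals ≈ 0.

Location 3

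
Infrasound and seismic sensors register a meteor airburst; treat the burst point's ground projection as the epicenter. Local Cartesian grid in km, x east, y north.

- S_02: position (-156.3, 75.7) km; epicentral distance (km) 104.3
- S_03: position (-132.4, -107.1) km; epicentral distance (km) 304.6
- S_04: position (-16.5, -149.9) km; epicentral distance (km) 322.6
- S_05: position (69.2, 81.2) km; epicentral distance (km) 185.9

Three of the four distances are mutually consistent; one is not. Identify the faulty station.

Solve using three stations at a time. Using S_02, S_04, S_05 (subtract circle equations pairwise → linear system) gives (x, y) ≈ (-98.1, 162.2).
Distances from that point to each station vs reported:
  S_02: calculated 104.3 vs reported 104.3 → residual 0.0 km
  S_03: calculated 271.5 vs reported 304.6 → residual 33.1 km
  S_04: calculated 322.6 vs reported 322.6 → residual 0.0 km
  S_05: calculated 185.9 vs reported 185.9 → residual 0.0 km
S_02, S_04, S_05 are mutually consistent (residuals ≈ 0); S_03 is off by 33.1 km.

S_03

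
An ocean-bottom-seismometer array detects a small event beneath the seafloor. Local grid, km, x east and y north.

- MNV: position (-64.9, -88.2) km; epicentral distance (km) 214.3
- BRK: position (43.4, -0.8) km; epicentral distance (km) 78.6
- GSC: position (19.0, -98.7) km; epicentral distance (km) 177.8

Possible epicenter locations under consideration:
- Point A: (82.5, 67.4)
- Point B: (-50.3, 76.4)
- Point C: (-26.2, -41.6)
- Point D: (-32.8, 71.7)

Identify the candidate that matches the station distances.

For each candidate, compare |candidate − station| to the reported distance:
Point A: residuals MNV 0.0, BRK 0.0, GSC 0.0 → max 0.0 km
Point B: residuals MNV 49.1, BRK 42.8, GSC 10.5 → max 49.1 km
Point C: residuals MNV 153.7, BRK 2.1, GSC 105.0 → max 153.7 km
Point D: residuals MNV 51.2, BRK 26.6, GSC 0.3 → max 51.2 km
Only Point A has all residuals ≈ 0.

Point A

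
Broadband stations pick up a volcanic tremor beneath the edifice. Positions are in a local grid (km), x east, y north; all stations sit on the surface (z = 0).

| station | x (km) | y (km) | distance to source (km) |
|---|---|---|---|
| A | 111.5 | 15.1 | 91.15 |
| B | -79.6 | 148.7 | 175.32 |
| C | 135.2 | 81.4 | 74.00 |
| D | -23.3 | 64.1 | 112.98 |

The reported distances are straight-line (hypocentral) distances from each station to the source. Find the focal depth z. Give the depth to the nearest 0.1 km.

46.1 km

Each station gives a sphere (x−x_i)² + (y−y_i)² + z² = d_i² (stations at z=0).
Subtracting the A sphere from B and C: z² cancels, leaving linear equations in x and y:
-382.2 x + 267.2 y = -6641.19
47.4 x + 132.6 y = 15077.06
Solving: x ≈ 77.500, y ≈ 86.000 km (keep extra digits for the depth step; rounded: 77.5, 86.0).
Then from the A sphere: z² = 91.15² − (x − 111.5)² − (y − 15.1)² with x = 77.500, y = 86.000, so z ≈ 46.103 ≈ 46.1 km.
Check against D (with the unrounded solution): distance 112.99 ≈ 112.98 km. ✓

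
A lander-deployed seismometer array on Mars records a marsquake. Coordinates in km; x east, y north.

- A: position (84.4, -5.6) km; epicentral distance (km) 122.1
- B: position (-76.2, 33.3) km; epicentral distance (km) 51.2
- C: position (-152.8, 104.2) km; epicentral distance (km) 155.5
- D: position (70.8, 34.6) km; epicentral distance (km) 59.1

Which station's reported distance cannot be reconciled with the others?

Solve using three stations at a time. Using A, B, C (subtract circle equations pairwise → linear system) gives (x, y) ≈ (-37.5, -0.1).
Distances from that point to each station vs reported:
  A: calculated 122.1 vs reported 122.1 → residual 0.0 km
  B: calculated 51.1 vs reported 51.2 → residual 0.1 km
  C: calculated 155.5 vs reported 155.5 → residual 0.0 km
  D: calculated 113.8 vs reported 59.1 → residual 54.7 km
A, B, C are mutually consistent (residuals ≈ 0); D is off by 54.7 km.

D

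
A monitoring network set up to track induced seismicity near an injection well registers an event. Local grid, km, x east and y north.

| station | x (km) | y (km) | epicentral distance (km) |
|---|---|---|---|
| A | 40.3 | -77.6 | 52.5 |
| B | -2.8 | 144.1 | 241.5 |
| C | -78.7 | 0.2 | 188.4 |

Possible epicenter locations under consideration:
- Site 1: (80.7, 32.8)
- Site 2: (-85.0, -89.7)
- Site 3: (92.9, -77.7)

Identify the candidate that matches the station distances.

For each candidate, compare |candidate − station| to the reported distance:
Site 1: residuals A 65.1, B 102.4, C 25.7 → max 102.4 km
Site 2: residuals A 73.4, B 6.3, C 98.3 → max 98.3 km
Site 3: residuals A 0.1, B 0.1, C 0.1 → max 0.1 km
Only Site 3 has all residuals ≈ 0.

Site 3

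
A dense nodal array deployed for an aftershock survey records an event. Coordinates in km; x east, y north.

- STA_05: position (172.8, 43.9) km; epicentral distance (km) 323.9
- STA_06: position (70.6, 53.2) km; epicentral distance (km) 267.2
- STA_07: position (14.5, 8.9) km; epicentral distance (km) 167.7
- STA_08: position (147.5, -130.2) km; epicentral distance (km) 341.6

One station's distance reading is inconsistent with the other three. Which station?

STA_06

Solve using three stations at a time. Using STA_05, STA_07, STA_08 (subtract circle equations pairwise → linear system) gives (x, y) ≈ (-151.0, 35.9).
Distances from that point to each station vs reported:
  STA_05: calculated 323.9 vs reported 323.9 → residual 0.0 km
  STA_06: calculated 222.3 vs reported 267.2 → residual 44.9 km
  STA_07: calculated 167.7 vs reported 167.7 → residual 0.0 km
  STA_08: calculated 341.6 vs reported 341.6 → residual 0.0 km
STA_05, STA_07, STA_08 are mutually consistent (residuals ≈ 0); STA_06 is off by 44.9 km.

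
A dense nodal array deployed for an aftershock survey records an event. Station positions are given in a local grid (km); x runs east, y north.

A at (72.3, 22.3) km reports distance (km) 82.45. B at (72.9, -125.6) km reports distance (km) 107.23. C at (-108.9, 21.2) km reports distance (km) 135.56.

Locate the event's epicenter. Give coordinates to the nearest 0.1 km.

x ≈ 14.0 km, y ≈ -36.0 km

Circle about each station: (x − 72.3)² + (y − 22.3)² = 82.45²; (x − 72.9)² + (y + 125.6)² = 107.23²; (x + 108.9)² + (y − 21.2)² = 135.56².
Subtracting pairs of circle equations eliminates x²+y² and gives linear equations (the radical axes):
1.2 x − 295.8 y = 10664.92
-362.4 x − 2.2 y = -4994.44
Solving the 2×2 system: x ≈ 14.0, y ≈ -36.0 km.
Check against A (with the unrounded x, y): √((x − 72.3)²+(y − 22.3)²) = 82.45 ≈ 82.45 km. ✓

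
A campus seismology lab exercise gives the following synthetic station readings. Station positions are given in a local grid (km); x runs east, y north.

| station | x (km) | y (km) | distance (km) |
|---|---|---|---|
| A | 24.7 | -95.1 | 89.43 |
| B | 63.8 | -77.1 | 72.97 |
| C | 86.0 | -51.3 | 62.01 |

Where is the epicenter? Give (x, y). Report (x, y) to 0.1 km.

Circle about each station: (x − 24.7)² + (y + 95.1)² = 89.43²; (x − 63.8)² + (y + 77.1)² = 72.97²; (x − 86.0)² + (y + 51.3)² = 62.01².
Subtracting pairs of circle equations eliminates x²+y² and gives linear equations (the radical axes):
78.2 x + 36.0 y = 3033.85
122.6 x + 87.6 y = 4526.07
Solving the 2×2 system: x ≈ 42.2, y ≈ -7.4 km.

x ≈ 42.2 km, y ≈ -7.4 km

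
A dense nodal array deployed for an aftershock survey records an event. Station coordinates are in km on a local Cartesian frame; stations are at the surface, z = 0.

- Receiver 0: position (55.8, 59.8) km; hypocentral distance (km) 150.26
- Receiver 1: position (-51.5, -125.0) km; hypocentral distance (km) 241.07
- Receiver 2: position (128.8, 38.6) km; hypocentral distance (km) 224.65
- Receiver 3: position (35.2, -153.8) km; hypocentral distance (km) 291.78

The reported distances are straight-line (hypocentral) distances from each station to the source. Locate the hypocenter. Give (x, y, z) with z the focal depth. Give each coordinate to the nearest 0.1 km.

(-80.6, 111.6, 35.9)

Each station gives a sphere (x−x_i)² + (y−y_i)² + z² = d_i² (stations at z=0).
Subtracting the Receiver 0 sphere from Receiver 1 and Receiver 2: z² cancels, leaving linear equations in x and y:
-214.6 x − 369.6 y = -23949.11
146.0 x − 42.4 y = -16499.83
Solving: x ≈ -80.603, y ≈ 111.598 km (keep extra digits for the depth step; rounded: -80.6, 111.6).
Then from the Receiver 0 sphere: z² = 150.26² − (x − 55.8)² − (y − 59.8)² with x = -80.603, y = 111.598, so z ≈ 35.906 ≈ 35.9 km.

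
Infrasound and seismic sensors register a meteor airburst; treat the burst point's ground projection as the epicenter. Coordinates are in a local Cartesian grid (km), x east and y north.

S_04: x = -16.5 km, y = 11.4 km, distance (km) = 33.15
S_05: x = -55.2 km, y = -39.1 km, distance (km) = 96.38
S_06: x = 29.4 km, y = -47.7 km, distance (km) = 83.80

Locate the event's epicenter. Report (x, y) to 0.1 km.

Circle about each station: (x + 16.5)² + (y − 11.4)² = 33.15²; (x + 55.2)² + (y + 39.1)² = 96.38²; (x − 29.4)² + (y + 47.7)² = 83.80².
Subtracting pairs of circle equations eliminates x²+y² and gives linear equations (the radical axes):
-77.4 x − 101.0 y = -4016.54
91.8 x − 118.2 y = -3186.08
Solving the 2×2 system: x ≈ 8.3, y ≈ 33.4 km.

(8.3, 33.4)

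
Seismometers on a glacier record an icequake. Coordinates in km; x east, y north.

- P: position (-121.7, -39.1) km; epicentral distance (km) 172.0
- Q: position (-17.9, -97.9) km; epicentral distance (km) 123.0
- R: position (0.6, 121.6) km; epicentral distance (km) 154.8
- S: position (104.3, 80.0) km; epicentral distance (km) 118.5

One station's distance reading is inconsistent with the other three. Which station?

Solve using three stations at a time. Using P, R, S (subtract circle equations pairwise → linear system) gives (x, y) ≈ (49.7, -25.2).
Distances from that point to each station vs reported:
  P: calculated 172.0 vs reported 172.0 → residual 0.0 km
  Q: calculated 99.3 vs reported 123.0 → residual 23.7 km
  R: calculated 154.8 vs reported 154.8 → residual 0.0 km
  S: calculated 118.5 vs reported 118.5 → residual 0.0 km
P, R, S are mutually consistent (residuals ≈ 0); Q is off by 23.7 km.

Q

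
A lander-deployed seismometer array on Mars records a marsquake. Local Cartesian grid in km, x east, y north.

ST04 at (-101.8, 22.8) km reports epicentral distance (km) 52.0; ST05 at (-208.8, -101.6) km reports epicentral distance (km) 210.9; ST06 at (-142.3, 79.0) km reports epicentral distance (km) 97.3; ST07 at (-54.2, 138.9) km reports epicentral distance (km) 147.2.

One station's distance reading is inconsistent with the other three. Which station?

ST07

Solve using three stations at a time. Using ST04, ST05, ST06 (subtract circle equations pairwise → linear system) gives (x, y) ≈ (-53.0, 40.5).
Distances from that point to each station vs reported:
  ST04: calculated 51.9 vs reported 52.0 → residual 0.1 km
  ST05: calculated 210.9 vs reported 210.9 → residual 0.0 km
  ST06: calculated 97.3 vs reported 97.3 → residual 0.0 km
  ST07: calculated 98.4 vs reported 147.2 → residual 48.8 km
ST04, ST05, ST06 are mutually consistent (residuals ≈ 0); ST07 is off by 48.8 km.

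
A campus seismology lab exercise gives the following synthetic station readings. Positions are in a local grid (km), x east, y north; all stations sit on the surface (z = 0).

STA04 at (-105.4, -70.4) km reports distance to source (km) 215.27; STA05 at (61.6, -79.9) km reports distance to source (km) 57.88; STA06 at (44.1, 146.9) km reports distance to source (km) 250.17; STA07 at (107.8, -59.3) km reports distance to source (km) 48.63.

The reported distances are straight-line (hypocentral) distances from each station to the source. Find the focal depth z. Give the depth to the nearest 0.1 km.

depth ≈ 35.0 km

Each station gives a sphere (x−x_i)² + (y−y_i)² + z² = d_i² (stations at z=0).
Subtracting the STA04 sphere from STA05 and STA06: z² cancels, leaving linear equations in x and y:
334.0 x − 19.0 y = 37104.33
299.0 x + 434.6 y = -8784.76
Solving: x ≈ 105.800, y ≈ -93.003 km (keep extra digits for the depth step; rounded: 105.8, -93.0).
Then from the STA04 sphere: z² = 215.27² − (x + 105.4)² − (y + 70.4)² with x = 105.800, y = -93.003, so z ≈ 34.998 ≈ 35.0 km.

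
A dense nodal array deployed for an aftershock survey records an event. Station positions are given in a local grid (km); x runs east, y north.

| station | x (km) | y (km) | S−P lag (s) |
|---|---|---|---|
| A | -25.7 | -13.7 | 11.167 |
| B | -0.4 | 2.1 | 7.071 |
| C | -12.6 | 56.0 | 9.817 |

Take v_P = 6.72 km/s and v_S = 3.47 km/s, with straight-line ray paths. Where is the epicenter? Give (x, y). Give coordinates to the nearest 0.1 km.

Distance from S−P lag: d = Δt · v_P v_S / (v_P − v_S) = Δt · (6.72·3.47)/(6.72−3.47) ≈ 7.1749·Δt.
So d_A = 80.12, d_B = 50.73, d_C = 70.44 km.
Circle about each station: (x + 25.7)² + (y + 13.7)² = 80.12²; (x + 0.4)² + (y − 2.1)² = 50.73²; (x + 12.6)² + (y − 56.0)² = 70.44².
Subtracting the A equation from the B and C equations removes the quadratic terms:
50.6 x + 31.6 y = 3002.07
26.2 x + 139.4 y = 3904.00
Solving the 2×2 system: x ≈ 47.4, y ≈ 19.1 km.

47.4 km east, 19.1 km north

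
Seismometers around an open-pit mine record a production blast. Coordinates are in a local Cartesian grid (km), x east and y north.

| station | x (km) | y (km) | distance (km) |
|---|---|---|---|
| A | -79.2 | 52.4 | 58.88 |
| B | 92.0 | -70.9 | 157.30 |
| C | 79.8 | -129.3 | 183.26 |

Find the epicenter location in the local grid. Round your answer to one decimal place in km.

(-46.7, 3.3)

Circle about each station: (x + 79.2)² + (y − 52.4)² = 58.88²; (x − 92.0)² + (y + 70.9)² = 157.30²; (x − 79.8)² + (y + 129.3)² = 183.26².
Subtracting the A equation from the B and C equations removes the quadratic terms:
342.4 x − 246.6 y = -16804.03
318.0 x − 363.4 y = -16049.24
Solving the 2×2 system: x ≈ -46.7, y ≈ 3.3 km.
Check against A (with the unrounded x, y): √((x + 79.2)²+(y − 52.4)²) = 58.88 ≈ 58.88 km. ✓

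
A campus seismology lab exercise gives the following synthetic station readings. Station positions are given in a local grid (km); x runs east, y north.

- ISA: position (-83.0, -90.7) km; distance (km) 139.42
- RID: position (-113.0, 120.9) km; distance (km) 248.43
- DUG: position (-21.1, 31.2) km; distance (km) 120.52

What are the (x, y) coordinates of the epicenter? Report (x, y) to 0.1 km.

Circle about each station: (x + 83.0)² + (y + 90.7)² = 139.42²; (x + 113.0)² + (y − 120.9)² = 248.43²; (x + 21.1)² + (y − 31.2)² = 120.52².
Subtracting the ISA equation from the RID and DUG equations removes the quadratic terms:
-60.0 x + 423.2 y = -30009.21
123.8 x + 243.8 y = -8783.97
Solving the 2×2 system: x ≈ 53.7, y ≈ -63.3 km.
Check against ISA (with the unrounded x, y): √((x + 83.0)²+(y + 90.7)²) = 139.42 ≈ 139.42 km. ✓

(53.7, -63.3)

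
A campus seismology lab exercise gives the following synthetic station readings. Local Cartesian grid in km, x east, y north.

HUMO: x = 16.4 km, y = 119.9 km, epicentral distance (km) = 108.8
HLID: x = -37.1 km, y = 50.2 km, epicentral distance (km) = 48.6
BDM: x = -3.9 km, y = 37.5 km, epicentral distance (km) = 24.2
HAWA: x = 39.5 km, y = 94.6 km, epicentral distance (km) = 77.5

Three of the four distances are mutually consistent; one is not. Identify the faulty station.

HAWA

Solve using three stations at a time. Using HUMO, HLID, BDM (subtract circle equations pairwise → linear system) gives (x, y) ≈ (-5.4, 13.3).
Distances from that point to each station vs reported:
  HUMO: calculated 108.8 vs reported 108.8 → residual 0.0 km
  HLID: calculated 48.6 vs reported 48.6 → residual 0.0 km
  BDM: calculated 24.2 vs reported 24.2 → residual 0.0 km
  HAWA: calculated 92.9 vs reported 77.5 → residual 15.4 km
HUMO, HLID, BDM are mutually consistent (residuals ≈ 0); HAWA is off by 15.4 km.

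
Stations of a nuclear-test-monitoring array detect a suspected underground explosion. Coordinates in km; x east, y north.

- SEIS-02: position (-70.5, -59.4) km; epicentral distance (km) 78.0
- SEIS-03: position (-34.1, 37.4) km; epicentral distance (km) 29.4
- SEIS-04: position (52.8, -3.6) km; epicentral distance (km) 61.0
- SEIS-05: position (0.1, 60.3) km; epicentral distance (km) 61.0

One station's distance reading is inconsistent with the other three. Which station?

SEIS-04

Solve using three stations at a time. Using SEIS-02, SEIS-03, SEIS-05 (subtract circle equations pairwise → linear system) gives (x, y) ≈ (-31.5, 8.1).
Distances from that point to each station vs reported:
  SEIS-02: calculated 78.0 vs reported 78.0 → residual 0.0 km
  SEIS-03: calculated 29.4 vs reported 29.4 → residual 0.0 km
  SEIS-04: calculated 85.1 vs reported 61.0 → residual 24.1 km
  SEIS-05: calculated 61.0 vs reported 61.0 → residual 0.0 km
SEIS-02, SEIS-03, SEIS-05 are mutually consistent (residuals ≈ 0); SEIS-04 is off by 24.1 km.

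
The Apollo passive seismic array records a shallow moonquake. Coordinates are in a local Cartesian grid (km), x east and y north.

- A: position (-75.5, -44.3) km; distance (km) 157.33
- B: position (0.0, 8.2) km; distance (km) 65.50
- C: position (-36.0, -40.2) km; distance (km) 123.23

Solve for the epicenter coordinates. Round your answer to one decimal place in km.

x ≈ 56.7 km, y ≈ 41.0 km

Circle about each station: (x + 75.5)² + (y + 44.3)² = 157.33²; x² + (y − 8.2)² = 65.50²; (x + 36.0)² + (y + 40.2)² = 123.23².
Subtracting the A equation from the B and C equations removes the quadratic terms:
151.0 x + 105.0 y = 12866.98
79.0 x + 8.2 y = 4816.40
Solving the 2×2 system: x ≈ 56.7, y ≈ 41.0 km.
Check against A (with the unrounded x, y): √((x + 75.5)²+(y + 44.3)²) = 157.33 ≈ 157.33 km. ✓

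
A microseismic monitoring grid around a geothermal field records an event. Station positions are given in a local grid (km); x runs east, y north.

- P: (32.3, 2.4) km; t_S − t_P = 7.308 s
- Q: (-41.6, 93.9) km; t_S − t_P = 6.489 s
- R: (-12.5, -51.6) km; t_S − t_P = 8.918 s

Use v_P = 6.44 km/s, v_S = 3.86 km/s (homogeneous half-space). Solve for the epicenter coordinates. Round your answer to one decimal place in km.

Distance from S−P lag: d = Δt · v_P v_S / (v_P − v_S) = Δt · (6.44·3.86)/(6.44−3.86) ≈ 9.6350·Δt.
So d_P = 70.41, d_Q = 62.52, d_R = 85.93 km.
Circle about each station: (x − 32.3)² + (y − 2.4)² = 70.41²; (x + 41.6)² + (y − 93.9)² = 62.52²; (x + 12.5)² + (y + 51.6)² = 85.93².
Subtracting pairs of circle equations eliminates x²+y² and gives linear equations (the radical axes):
-147.8 x + 183.0 y = 10547.54
-89.6 x − 108.0 y = -656.64
Solving the 2×2 system: x ≈ -31.5, y ≈ 32.2 km.
Check against P (with the unrounded x, y): √((x − 32.3)²+(y − 2.4)²) = 70.41 ≈ 70.41 km. ✓

-31.5 km east, 32.2 km north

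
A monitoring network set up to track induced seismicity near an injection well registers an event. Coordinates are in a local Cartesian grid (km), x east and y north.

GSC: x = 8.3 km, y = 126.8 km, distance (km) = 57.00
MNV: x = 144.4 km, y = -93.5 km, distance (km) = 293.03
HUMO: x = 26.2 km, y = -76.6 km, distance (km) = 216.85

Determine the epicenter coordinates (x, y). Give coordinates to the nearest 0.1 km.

Circle about each station: (x − 8.3)² + (y − 126.8)² = 57.00²; (x − 144.4)² + (y + 93.5)² = 293.03²; (x − 26.2)² + (y + 76.6)² = 216.85².
Subtracting the GSC equation from the MNV and HUMO equations removes the quadratic terms:
272.2 x − 440.6 y = -69171.10
35.8 x − 406.8 y = -53368.05
Solving the 2×2 system: x ≈ -48.7, y ≈ 126.9 km.

(-48.7, 126.9)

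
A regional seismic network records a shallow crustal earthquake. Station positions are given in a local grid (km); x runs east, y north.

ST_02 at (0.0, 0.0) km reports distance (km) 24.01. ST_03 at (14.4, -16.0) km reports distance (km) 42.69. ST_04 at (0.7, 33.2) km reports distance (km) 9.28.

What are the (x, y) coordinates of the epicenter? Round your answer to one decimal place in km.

x ≈ -0.5 km, y ≈ 24.0 km

Circle about each station: x² + y² = 24.01²; (x − 14.4)² + (y + 16.0)² = 42.69²; (x − 0.7)² + (y − 33.2)² = 9.28².
Subtracting the ST_02 equation from the ST_03 and ST_04 equations removes the quadratic terms:
28.8 x − 32.0 y = -782.60
1.4 x + 66.4 y = 1593.09
Solving the 2×2 system: x ≈ -0.5, y ≈ 24.0 km.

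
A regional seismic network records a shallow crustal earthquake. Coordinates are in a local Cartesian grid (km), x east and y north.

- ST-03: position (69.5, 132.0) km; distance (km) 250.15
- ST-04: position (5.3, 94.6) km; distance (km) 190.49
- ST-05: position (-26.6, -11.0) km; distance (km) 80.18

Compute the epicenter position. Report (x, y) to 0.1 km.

Circle about each station: (x − 69.5)² + (y − 132.0)² = 250.15²; (x − 5.3)² + (y − 94.6)² = 190.49²; (x + 26.6)² + (y + 11.0)² = 80.18².
Subtracting the ST-03 equation from the ST-04 and ST-05 equations removes the quadratic terms:
-128.4 x − 74.8 y = 13011.58
-192.2 x − 286.0 y = 34720.50
Solving the 2×2 system: x ≈ -50.3, y ≈ -87.6 km.

x ≈ -50.3 km, y ≈ -87.6 km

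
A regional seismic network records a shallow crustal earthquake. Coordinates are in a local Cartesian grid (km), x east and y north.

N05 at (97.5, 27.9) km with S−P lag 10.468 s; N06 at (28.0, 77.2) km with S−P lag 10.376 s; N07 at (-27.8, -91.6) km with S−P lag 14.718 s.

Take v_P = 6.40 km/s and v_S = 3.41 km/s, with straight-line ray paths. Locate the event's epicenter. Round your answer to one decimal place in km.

(25.8, 1.5)

Distance from S−P lag: d = Δt · v_P v_S / (v_P − v_S) = Δt · (6.40·3.41)/(6.40−3.41) ≈ 7.2990·Δt.
So d_N05 = 76.41, d_N06 = 75.73, d_N07 = 107.43 km.
Circle about each station: (x − 97.5)² + (y − 27.9)² = 76.41²; (x − 28.0)² + (y − 77.2)² = 75.73²; (x + 27.8)² + (y + 91.6)² = 107.43².
Subtracting the N05 equation from the N06 and N07 equations removes the quadratic terms:
-139.0 x + 98.6 y = -3437.36
-250.6 x − 239.0 y = -6823.98
Solving the 2×2 system: x ≈ 25.8, y ≈ 1.5 km.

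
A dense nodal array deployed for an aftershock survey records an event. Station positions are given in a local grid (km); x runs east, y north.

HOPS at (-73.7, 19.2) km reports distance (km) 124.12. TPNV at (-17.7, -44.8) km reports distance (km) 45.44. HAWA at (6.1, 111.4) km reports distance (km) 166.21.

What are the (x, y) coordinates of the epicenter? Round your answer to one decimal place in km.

Circle about each station: (x + 73.7)² + (y − 19.2)² = 124.12²; (x + 17.7)² + (y + 44.8)² = 45.44²; (x − 6.1)² + (y − 111.4)² = 166.21².
Subtracting the HOPS equation from the TPNV and HAWA equations removes the quadratic terms:
112.0 x − 128.0 y = 9860.98
159.6 x + 184.4 y = -5573.15
Solving the 2×2 system: x ≈ 26.9, y ≈ -53.5 km.
Check against HOPS (with the unrounded x, y): √((x + 73.7)²+(y − 19.2)²) = 124.12 ≈ 124.12 km. ✓

26.9 km east, -53.5 km north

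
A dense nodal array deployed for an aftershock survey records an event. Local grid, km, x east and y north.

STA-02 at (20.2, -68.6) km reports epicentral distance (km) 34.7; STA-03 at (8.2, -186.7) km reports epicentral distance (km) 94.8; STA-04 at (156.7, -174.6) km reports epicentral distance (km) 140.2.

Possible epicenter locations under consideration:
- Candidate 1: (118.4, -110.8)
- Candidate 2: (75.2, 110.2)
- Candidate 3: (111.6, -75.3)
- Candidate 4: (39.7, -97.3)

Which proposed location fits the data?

Candidate 4

For each candidate, compare |candidate − station| to the reported distance:
Candidate 1: residuals STA-02 72.2, STA-03 39.0, STA-04 65.8 → max 72.2 km
Candidate 2: residuals STA-02 152.4, STA-03 209.6, STA-04 156.0 → max 209.6 km
Candidate 3: residuals STA-02 56.9, STA-03 57.2, STA-04 31.1 → max 57.2 km
Candidate 4: residuals STA-02 0.0, STA-03 0.0, STA-04 0.0 → max 0.0 km
Only Candidate 4 has all residuals ≈ 0.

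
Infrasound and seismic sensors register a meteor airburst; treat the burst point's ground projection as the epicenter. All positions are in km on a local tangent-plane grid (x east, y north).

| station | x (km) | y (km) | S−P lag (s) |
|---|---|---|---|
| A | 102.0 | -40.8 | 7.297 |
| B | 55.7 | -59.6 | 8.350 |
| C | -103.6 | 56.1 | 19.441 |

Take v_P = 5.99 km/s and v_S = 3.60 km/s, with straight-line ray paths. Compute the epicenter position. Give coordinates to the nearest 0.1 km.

66.9 km east, 14.9 km north

Distance from S−P lag: d = Δt · v_P v_S / (v_P − v_S) = Δt · (5.99·3.60)/(5.99−3.60) ≈ 9.0226·Δt.
So d_A = 65.84, d_B = 75.34, d_C = 175.41 km.
Circle about each station: (x − 102.0)² + (y + 40.8)² = 65.84²; (x − 55.7)² + (y + 59.6)² = 75.34²; (x + 103.6)² + (y − 56.1)² = 175.41².
Subtracting the A equation from the B and C equations removes the quadratic terms:
-92.6 x − 37.6 y = -6755.20
-411.2 x + 193.8 y = -24622.23
Solving the 2×2 system: x ≈ 66.9, y ≈ 14.9 km.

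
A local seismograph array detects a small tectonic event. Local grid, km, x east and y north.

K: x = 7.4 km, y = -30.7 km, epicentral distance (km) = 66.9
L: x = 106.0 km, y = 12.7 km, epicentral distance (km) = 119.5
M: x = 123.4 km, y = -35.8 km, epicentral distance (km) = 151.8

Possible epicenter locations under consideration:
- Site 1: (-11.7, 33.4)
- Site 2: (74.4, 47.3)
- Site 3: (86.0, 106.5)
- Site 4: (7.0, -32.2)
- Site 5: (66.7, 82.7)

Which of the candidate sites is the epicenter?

Site 1

For each candidate, compare |candidate − station| to the reported distance:
Site 1: residuals K 0.0, L 0.0, M 0.0 → max 0.0 km
Site 2: residuals K 35.9, L 72.6, M 55.3 → max 72.6 km
Site 3: residuals K 91.2, L 23.6, M 4.7 → max 91.2 km
Site 4: residuals K 65.3, L 10.8, M 35.3 → max 65.3 km
Site 5: residuals K 61.1, L 39.2, M 20.4 → max 61.1 km
Only Site 1 has all residuals ≈ 0.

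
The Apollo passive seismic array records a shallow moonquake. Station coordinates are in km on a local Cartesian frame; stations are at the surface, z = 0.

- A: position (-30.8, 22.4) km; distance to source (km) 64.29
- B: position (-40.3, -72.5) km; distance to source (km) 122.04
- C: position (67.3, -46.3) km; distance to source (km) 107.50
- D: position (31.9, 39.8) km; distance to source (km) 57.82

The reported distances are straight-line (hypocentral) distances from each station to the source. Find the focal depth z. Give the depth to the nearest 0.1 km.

depth ≈ 51.1 km

Each station gives a sphere (x−x_i)² + (y−y_i)² + z² = d_i² (stations at z=0).
Subtracting the A sphere from B and C: z² cancels, leaving linear equations in x and y:
-19.0 x − 189.8 y = -5330.62
196.2 x − 137.4 y = -2200.47
Solving: x ≈ 7.899, y ≈ 27.295 km (keep extra digits for the depth step; rounded: 7.9, 27.3).
Then from the A sphere: z² = 64.29² − (x + 30.8)² − (y − 22.4)² with x = 7.899, y = 27.295, so z ≈ 51.104 ≈ 51.1 km.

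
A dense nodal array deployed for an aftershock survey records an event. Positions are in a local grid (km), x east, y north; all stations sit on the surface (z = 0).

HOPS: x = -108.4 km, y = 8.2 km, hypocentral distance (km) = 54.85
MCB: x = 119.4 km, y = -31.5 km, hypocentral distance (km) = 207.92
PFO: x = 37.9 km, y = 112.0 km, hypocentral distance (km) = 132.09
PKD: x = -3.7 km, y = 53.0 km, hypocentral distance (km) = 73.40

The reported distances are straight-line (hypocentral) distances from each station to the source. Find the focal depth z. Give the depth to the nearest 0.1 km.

z ≈ 22.1 km

Each station gives a sphere (x−x_i)² + (y−y_i)² + z² = d_i² (stations at z=0).
Subtracting the HOPS sphere from MCB and PFO: z² cancels, leaving linear equations in x and y:
455.6 x − 79.4 y = -36791.39
292.6 x + 207.6 y = -12276.64
Solving: x ≈ -73.103, y ≈ 43.899 km (keep extra digits for the depth step; rounded: -73.1, 43.9).
Then from the HOPS sphere: z² = 54.85² − (x + 108.4)² − (y − 8.2)² with x = -73.103, y = 43.899, so z ≈ 22.096 ≈ 22.1 km.
Check against PKD (with the unrounded solution): distance 73.40 ≈ 73.40 km. ✓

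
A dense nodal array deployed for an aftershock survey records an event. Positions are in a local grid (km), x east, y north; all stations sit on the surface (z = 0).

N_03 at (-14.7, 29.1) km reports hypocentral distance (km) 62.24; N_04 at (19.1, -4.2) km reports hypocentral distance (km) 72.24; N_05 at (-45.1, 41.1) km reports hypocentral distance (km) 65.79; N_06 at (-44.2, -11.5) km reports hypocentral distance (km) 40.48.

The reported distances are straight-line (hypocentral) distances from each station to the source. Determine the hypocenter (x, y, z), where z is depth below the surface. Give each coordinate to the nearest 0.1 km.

Each station gives a sphere (x−x_i)² + (y−y_i)² + z² = d_i² (stations at z=0).
Subtracting the N_03 sphere from N_04 and N_05: z² cancels, leaving linear equations in x and y:
67.6 x − 66.6 y = -2025.25
-60.8 x + 24.0 y = 2205.81
Solving: x ≈ -40.505, y ≈ -10.704 km (keep extra digits for the depth step; rounded: -40.5, -10.7).
Then from the N_03 sphere: z² = 62.24² − (x + 14.7)² − (y − 29.1)² with x = -40.505, y = -10.704, so z ≈ 40.293 ≈ 40.3 km.
Check against N_06 (with the unrounded solution): distance 40.47 ≈ 40.48 km. ✓

x ≈ -40.5 km, y ≈ -10.7 km, depth ≈ 40.3 km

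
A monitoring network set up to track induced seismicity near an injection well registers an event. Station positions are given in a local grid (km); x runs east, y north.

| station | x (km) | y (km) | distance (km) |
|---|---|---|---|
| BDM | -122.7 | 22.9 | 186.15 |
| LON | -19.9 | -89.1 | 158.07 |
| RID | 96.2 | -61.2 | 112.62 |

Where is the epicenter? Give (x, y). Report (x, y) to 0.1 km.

(62.0, 46.1)

Circle about each station: (x + 122.7)² + (y − 22.9)² = 186.15²; (x + 19.9)² + (y + 89.1)² = 158.07²; (x − 96.2)² + (y + 61.2)² = 112.62².
Subtracting the BDM equation from the LON and RID equations removes the quadratic terms:
205.6 x − 224.0 y = 2420.82
437.8 x − 168.2 y = 19388.74
Solving the 2×2 system: x ≈ 62.0, y ≈ 46.1 km.
Check against BDM (with the unrounded x, y): √((x + 122.7)²+(y − 22.9)²) = 186.15 ≈ 186.15 km. ✓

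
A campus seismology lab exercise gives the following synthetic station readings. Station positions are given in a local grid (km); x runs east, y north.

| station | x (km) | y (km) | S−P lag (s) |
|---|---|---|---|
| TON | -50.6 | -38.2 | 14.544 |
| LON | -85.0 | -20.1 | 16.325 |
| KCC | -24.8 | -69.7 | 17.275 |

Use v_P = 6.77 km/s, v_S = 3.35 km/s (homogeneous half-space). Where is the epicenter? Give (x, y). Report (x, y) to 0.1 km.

4.3 km east, 41.1 km north

Distance from S−P lag: d = Δt · v_P v_S / (v_P − v_S) = Δt · (6.77·3.35)/(6.77−3.35) ≈ 6.6314·Δt.
So d_TON = 96.45, d_LON = 108.26, d_KCC = 114.56 km.
Circle about each station: (x + 50.6)² + (y + 38.2)² = 96.45²; (x + 85.0)² + (y + 20.1)² = 108.26²; (x + 24.8)² + (y + 69.7)² = 114.56².
Subtracting the TON equation from the LON and KCC equations removes the quadratic terms:
-68.8 x + 36.2 y = 1191.78
51.6 x − 63.0 y = -2367.86
Solving the 2×2 system: x ≈ 4.3, y ≈ 41.1 km.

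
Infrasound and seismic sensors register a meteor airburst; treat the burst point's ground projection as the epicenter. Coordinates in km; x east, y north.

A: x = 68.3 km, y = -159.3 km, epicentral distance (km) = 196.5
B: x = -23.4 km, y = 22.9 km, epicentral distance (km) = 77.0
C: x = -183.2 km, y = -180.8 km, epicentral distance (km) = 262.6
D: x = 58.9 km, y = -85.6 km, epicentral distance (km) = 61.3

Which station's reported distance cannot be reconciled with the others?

A

Solve using three stations at a time. Using B, C, D (subtract circle equations pairwise → linear system) gives (x, y) ≈ (32.1, -30.5).
Distances from that point to each station vs reported:
  A: calculated 133.8 vs reported 196.5 → residual 62.7 km
  B: calculated 77.0 vs reported 77.0 → residual 0.0 km
  C: calculated 262.6 vs reported 262.6 → residual 0.0 km
  D: calculated 61.3 vs reported 61.3 → residual 0.0 km
B, C, D are mutually consistent (residuals ≈ 0); A is off by 62.7 km.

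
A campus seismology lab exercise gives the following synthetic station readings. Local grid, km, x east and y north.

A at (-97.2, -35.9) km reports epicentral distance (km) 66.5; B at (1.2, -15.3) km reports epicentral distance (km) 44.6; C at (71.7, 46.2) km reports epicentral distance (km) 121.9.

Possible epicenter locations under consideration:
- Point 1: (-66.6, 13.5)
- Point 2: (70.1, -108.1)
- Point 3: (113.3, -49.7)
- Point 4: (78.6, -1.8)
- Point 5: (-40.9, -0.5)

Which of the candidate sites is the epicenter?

Point 5

For each candidate, compare |candidate − station| to the reported distance:
Point 1: residuals A 8.4, B 29.1, C 20.2 → max 29.1 km
Point 2: residuals A 115.7, B 71.0, C 32.4 → max 115.7 km
Point 3: residuals A 144.5, B 72.7, C 17.4 → max 144.5 km
Point 4: residuals A 112.6, B 34.0, C 73.4 → max 112.6 km
Point 5: residuals A 0.0, B 0.0, C 0.0 → max 0.0 km
Only Point 5 has all residuals ≈ 0.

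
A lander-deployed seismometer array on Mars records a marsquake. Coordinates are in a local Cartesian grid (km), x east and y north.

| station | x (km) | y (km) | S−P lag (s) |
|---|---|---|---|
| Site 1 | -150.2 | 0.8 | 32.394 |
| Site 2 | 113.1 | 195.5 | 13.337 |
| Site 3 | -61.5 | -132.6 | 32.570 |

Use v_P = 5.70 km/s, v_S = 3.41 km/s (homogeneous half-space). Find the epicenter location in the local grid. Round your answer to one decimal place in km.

x ≈ 112.4 km, y ≈ 82.3 km

Distance from S−P lag: d = Δt · v_P v_S / (v_P − v_S) = Δt · (5.70·3.41)/(5.70−3.41) ≈ 8.4878·Δt.
So d_Site 1 = 274.95, d_Site 2 = 113.20, d_Site 3 = 276.45 km.
Circle about each station: (x + 150.2)² + (y − 0.8)² = 274.95²; (x − 113.1)² + (y − 195.5)² = 113.20²; (x + 61.5)² + (y + 132.6)² = 276.45².
Subtracting the Site 1 equation from the Site 2 and Site 3 equations removes the quadratic terms:
526.6 x + 389.4 y = 91234.44
177.4 x − 266.8 y = -2022.77
Solving the 2×2 system: x ≈ 112.4, y ≈ 82.3 km.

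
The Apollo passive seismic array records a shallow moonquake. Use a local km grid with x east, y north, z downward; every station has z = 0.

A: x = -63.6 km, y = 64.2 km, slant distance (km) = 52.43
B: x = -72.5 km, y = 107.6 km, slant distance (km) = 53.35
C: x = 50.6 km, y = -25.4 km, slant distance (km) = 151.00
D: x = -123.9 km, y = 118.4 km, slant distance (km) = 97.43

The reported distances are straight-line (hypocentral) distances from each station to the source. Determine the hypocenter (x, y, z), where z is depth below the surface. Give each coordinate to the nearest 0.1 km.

(-38.2, 90.9, 37.3)

Each station gives a sphere (x−x_i)² + (y−y_i)² + z² = d_i² (stations at z=0).
Subtracting the A sphere from B and C: z² cancels, leaving linear equations in x and y:
-17.8 x + 86.8 y = 8570.09
228.4 x − 179.2 y = -25013.18
Solving: x ≈ -38.195, y ≈ 90.901 km (keep extra digits for the depth step; rounded: -38.2, 90.9).
Then from the A sphere: z² = 52.43² − (x + 63.6)² − (y − 64.2)² with x = -38.195, y = 90.901, so z ≈ 37.290 ≈ 37.3 km.
Check against D (with the unrounded solution): distance 97.43 ≈ 97.43 km. ✓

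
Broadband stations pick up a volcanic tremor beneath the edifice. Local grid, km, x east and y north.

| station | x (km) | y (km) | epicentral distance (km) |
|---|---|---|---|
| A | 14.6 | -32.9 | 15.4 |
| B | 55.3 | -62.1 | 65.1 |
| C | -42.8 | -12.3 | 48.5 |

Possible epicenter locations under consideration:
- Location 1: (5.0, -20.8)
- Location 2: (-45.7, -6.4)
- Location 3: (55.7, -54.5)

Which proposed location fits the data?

For each candidate, compare |candidate − station| to the reported distance:
Location 1: residuals A 0.0, B 0.0, C 0.0 → max 0.0 km
Location 2: residuals A 50.5, B 50.2, C 41.9 → max 50.5 km
Location 3: residuals A 31.0, B 57.5, C 58.7 → max 58.7 km
Only Location 1 has all residuals ≈ 0.

Location 1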